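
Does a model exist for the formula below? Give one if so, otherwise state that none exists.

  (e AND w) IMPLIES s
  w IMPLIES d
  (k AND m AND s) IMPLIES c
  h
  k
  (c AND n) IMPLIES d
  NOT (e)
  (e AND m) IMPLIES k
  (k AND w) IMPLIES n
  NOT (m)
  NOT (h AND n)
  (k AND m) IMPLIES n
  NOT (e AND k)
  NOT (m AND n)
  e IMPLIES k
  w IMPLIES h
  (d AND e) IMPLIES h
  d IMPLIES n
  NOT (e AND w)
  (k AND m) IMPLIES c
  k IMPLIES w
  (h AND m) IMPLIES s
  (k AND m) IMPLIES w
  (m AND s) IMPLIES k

No satisfying assignment exists.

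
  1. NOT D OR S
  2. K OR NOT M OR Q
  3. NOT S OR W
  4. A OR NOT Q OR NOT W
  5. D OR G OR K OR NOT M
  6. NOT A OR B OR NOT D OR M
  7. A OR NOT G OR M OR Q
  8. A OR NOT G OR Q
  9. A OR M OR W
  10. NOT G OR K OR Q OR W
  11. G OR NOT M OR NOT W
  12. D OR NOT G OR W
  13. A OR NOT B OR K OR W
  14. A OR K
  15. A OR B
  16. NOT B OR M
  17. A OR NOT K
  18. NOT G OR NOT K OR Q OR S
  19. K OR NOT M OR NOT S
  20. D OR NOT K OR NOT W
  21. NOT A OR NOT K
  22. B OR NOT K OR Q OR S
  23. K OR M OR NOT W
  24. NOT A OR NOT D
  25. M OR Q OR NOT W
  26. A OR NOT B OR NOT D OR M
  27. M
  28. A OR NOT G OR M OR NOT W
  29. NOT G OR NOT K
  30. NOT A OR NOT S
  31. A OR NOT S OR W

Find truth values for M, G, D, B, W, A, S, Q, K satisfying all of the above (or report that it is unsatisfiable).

Unit clause (M) forces M = True.
Set G = True.
  then (NOT G OR NOT K) forces K = False.
  then (K OR NOT M OR Q) forces Q = True.
  then (A OR K) forces A = True.
  then (K OR NOT M OR NOT S) forces S = False.
  then (NOT A OR NOT D) forces D = False.
  then (D OR NOT G OR W) forces W = True.
Set B = False.
All clauses satisfied.

M: True; G: True; D: False; B: False; W: True; A: True; S: False; Q: True; K: False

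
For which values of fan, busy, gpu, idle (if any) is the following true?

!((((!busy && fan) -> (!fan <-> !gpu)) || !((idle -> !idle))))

fan: True, busy: False, gpu: False, idle: False

  !((((!busy && fan) -> (!fan <-> !gpu)) || !((idle -> !idle)))) = True
    ((!busy && fan) -> (!fan <-> !gpu)) || !((idle -> !idle)) = False
      (!busy && fan) -> (!fan <-> !gpu) = False
        !busy && fan = True
          !busy = True
        !fan <-> !gpu = False
          !fan = False
          !gpu = True
      !((idle -> !idle)) = False
        idle -> !idle = True
          !idle = True
The formula evaluates to True.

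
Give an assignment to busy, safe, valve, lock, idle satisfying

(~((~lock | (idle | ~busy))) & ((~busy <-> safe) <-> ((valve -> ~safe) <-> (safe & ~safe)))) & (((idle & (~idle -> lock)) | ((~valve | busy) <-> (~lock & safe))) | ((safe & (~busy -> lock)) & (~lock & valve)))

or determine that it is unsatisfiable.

Unsatisfiable

Case lock = True: the formula simplifies to (~((idle | ~busy)) & ((~busy <-> safe) <-> ((valve -> ~safe) <-> (safe & ~safe)))) & (idle | ~((~valve | busy))).
  busy = True: simplifies to (~idle & (~safe <-> ((valve -> ~safe) <-> (safe & ~safe)))) & idle.
    idle = True: the conjunct ~idle is False.
    idle = False: the conjunct idle is False.
  busy = False: the conjunct ~((idle | ~busy)) becomes ~((idle | True)) = False.
Case lock = False: the conjunct ~((~lock | (idle | ~busy))) becomes ~((True | (idle | ~busy))) = False.
Both cases fail — unsatisfiable.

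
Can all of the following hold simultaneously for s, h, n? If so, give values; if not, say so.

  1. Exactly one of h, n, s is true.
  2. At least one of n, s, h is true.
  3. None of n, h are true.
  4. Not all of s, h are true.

s = True, h = False, n = False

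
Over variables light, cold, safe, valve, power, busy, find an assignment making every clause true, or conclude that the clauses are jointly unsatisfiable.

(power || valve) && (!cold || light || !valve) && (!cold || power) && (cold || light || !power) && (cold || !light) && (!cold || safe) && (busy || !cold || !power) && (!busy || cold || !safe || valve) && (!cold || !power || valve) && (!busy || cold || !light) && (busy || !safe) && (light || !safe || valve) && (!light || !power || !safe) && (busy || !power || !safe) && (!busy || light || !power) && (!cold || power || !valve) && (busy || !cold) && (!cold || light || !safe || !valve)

light = False, cold = False, safe = False, valve = True, power = False, busy = False

Try light = True:
  (cold || !light) forces cold = True.
  (!cold || power) forces power = True.
  (!cold || safe) forces safe = True.
  clause (!light || !power || !safe) is falsified — backtrack.
So light = False.
Try cold = True:
  (!cold || light || !valve) forces valve = False.
  (power || valve) forces power = True.
  clause (!cold || !power || valve) is falsified — backtrack.
So cold = False.
  then (cold || light || !power) forces power = False.
  then (power || valve) forces valve = True.
Set safe = False.
Set busy = False.
All clauses satisfied.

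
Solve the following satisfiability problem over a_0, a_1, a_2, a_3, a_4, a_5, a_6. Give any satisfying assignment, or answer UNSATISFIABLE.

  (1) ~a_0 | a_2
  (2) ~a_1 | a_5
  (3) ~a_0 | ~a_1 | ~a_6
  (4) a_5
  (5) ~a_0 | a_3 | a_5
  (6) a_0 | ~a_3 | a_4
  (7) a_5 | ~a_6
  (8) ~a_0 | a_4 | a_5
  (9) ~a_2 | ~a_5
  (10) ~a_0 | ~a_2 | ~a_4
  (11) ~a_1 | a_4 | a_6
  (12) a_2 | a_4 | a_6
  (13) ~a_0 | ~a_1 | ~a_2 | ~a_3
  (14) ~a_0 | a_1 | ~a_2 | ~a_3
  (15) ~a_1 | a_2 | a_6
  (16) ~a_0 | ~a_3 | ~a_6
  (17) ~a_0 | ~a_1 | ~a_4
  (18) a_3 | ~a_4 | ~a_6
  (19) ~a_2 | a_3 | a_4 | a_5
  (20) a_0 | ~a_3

Unit clause (a_5) forces a_5 = True.
In (~a_2 | ~a_5) only ~a_2 is left, so a_2 = False.
In (~a_0 | a_2) only ~a_0 is left, so a_0 = False.
In (a_0 | ~a_3) only ~a_3 is left, so a_3 = False.
Set a_1 = False.
Set a_4 = True.
  then (a_3 | ~a_4 | ~a_6) forces a_6 = False.
All clauses satisfied.

a_0 = False; a_1 = False; a_2 = False; a_3 = False; a_4 = True; a_5 = True; a_6 = False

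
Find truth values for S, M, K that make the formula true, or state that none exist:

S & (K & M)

S: True; M: True; K: True

  K & M = True
Both conjuncts True, so the formula holds.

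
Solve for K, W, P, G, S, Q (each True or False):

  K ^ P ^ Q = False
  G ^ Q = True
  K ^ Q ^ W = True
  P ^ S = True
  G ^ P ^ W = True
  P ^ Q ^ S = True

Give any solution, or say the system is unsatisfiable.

Adding constraints 1, 2, 3, 4, 5, 6 mod 2: every variable appears an even number of times on the left, so the left side is 0.
But the right sides sum to 1 (mod 2). 0 ≠ 1 — the system is inconsistent.

No satisfying assignment exists.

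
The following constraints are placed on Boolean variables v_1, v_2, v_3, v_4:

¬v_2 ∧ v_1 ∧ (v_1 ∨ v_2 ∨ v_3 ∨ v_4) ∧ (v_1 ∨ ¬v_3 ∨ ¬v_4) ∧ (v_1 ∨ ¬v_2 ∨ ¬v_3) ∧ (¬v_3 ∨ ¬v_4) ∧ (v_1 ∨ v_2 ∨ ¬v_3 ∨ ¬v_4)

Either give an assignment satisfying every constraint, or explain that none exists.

Unit clause (¬v_2) forces v_2 = False.
Unit clause (v_1) forces v_1 = True.
Set v_3 = True.
  then (¬v_3 ∨ ¬v_4) forces v_4 = False.
All clauses satisfied.

v_1 = True, v_2 = False, v_3 = True, v_4 = False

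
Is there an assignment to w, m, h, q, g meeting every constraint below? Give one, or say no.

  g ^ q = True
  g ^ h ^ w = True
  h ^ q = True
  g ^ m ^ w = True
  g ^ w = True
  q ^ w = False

w: True, m: False, h: False, q: True, g: False

g ^ q = F ^ T = True ✓
g ^ h ^ w = F ^ F ^ T = True ✓
h ^ q = F ^ T = True ✓
g ^ m ^ w = F ^ F ^ T = True ✓
g ^ w = F ^ T = True ✓
q ^ w = T ^ T = False ✓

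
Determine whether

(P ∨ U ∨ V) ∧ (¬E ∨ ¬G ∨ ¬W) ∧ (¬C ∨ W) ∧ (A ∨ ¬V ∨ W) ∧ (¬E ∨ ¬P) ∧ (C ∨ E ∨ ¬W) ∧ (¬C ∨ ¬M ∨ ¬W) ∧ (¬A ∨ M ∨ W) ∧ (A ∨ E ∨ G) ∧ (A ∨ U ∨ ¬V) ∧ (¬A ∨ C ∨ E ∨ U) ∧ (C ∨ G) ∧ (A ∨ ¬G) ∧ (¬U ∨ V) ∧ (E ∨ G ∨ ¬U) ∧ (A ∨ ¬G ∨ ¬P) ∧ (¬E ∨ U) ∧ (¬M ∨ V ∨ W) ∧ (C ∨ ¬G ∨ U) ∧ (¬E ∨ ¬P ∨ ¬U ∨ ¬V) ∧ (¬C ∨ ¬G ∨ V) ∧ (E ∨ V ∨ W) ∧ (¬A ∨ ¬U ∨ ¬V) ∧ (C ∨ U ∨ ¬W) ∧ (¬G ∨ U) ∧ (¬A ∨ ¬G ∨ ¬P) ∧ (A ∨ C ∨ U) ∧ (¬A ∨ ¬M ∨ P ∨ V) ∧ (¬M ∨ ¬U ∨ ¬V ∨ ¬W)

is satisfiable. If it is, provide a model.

C = True, W = True, M = False, E = False, V = True, G = False, P = True, A = True, U = False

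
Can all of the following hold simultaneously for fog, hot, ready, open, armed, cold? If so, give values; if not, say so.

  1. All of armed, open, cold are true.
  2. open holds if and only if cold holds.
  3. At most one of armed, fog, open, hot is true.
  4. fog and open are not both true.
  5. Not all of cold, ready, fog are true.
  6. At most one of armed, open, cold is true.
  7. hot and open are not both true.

Unsatisfiable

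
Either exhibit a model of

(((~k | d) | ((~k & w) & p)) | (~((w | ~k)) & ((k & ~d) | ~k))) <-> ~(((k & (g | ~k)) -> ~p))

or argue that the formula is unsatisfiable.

d: True; k: True; g: True; p: True; w: False

  (((~k | d) | ((~k & w) & p)) | (~((w | ~k)) & ((k & ~d) | ~k))) <-> ~(((k & (g | ~k)) -> ~p)) = True
    ((~k | d) | ((~k & w) & p)) | (~((w | ~k)) & ((k & ~d) | ~k)) = True
      (~k | d) | ((~k & w) & p) = True
        ~k | d = True
          ~k = False
        (~k & w) & p = False
          ~k & w = False
            ~k = False
      ~((w | ~k)) & ((k & ~d) | ~k) = False
        ~((w | ~k)) = True
          w | ~k = False
            ~k = False
        (k & ~d) | ~k = False
          k & ~d = False
            ~d = False
          ~k = False
    ~(((k & (g | ~k)) -> ~p)) = True
      (k & (g | ~k)) -> ~p = False
        k & (g | ~k) = True
          g | ~k = True
            ~k = False
        ~p = False
The formula evaluates to True.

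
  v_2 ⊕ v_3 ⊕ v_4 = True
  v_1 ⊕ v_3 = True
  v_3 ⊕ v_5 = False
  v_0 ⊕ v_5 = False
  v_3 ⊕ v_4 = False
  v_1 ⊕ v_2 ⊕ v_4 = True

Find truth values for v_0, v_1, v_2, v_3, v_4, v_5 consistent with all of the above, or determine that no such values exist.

Adding constraints 1, 2, 6 mod 2: every variable appears an even number of times on the left, so the left side is 0.
But the right sides sum to 1 (mod 2). 0 ≠ 1 — the system is inconsistent.

Unsatisfiable — no assignment works.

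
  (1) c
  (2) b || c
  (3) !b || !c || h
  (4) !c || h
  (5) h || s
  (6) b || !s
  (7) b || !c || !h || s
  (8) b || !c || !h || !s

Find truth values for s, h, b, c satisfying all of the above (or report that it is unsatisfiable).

s = False, h = True, b = True, c = True

Unit clause (c) forces c = True.
In (!c || h) only h is left, so h = True.
Set s = False.
  then (b || !c || !h || s) forces b = True.
Check each clause:
  (c): c holds.
  (b || c): b holds.
  (!b || !c || h): h holds.
  (!c || h): h holds.
  (h || s): h holds.
  (b || !s): b holds.
  (b || !c || !h || s): b holds.
  (b || !c || !h || !s): b holds.
All clauses satisfied.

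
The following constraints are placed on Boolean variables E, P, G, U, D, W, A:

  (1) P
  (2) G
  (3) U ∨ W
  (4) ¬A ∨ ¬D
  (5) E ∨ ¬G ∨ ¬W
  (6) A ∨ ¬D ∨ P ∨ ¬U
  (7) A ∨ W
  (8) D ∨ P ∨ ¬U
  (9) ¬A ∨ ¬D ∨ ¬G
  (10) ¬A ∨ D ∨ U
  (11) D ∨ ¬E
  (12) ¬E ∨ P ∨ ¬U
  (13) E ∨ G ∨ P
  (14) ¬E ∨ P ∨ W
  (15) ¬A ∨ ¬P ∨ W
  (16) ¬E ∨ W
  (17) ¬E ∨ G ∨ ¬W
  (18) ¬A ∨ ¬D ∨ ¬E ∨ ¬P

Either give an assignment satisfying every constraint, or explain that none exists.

E=T; P=T; G=T; U=T; D=T; W=T; A=F

Unit clause (P) forces P = True.
Unit clause (G) forces G = True.
Try E = False:
  (E ∨ ¬G ∨ ¬W) forces W = False.
  (U ∨ W) forces U = True.
  (A ∨ W) forces A = True.
  clause (¬A ∨ ¬P ∨ W) is falsified — backtrack.
So E = True.
  then (D ∨ ¬E) forces D = True.
  then (¬E ∨ W) forces W = True.
  then (¬A ∨ ¬D ∨ ¬E ∨ ¬P) forces A = False.
Set U = True.
All clauses satisfied.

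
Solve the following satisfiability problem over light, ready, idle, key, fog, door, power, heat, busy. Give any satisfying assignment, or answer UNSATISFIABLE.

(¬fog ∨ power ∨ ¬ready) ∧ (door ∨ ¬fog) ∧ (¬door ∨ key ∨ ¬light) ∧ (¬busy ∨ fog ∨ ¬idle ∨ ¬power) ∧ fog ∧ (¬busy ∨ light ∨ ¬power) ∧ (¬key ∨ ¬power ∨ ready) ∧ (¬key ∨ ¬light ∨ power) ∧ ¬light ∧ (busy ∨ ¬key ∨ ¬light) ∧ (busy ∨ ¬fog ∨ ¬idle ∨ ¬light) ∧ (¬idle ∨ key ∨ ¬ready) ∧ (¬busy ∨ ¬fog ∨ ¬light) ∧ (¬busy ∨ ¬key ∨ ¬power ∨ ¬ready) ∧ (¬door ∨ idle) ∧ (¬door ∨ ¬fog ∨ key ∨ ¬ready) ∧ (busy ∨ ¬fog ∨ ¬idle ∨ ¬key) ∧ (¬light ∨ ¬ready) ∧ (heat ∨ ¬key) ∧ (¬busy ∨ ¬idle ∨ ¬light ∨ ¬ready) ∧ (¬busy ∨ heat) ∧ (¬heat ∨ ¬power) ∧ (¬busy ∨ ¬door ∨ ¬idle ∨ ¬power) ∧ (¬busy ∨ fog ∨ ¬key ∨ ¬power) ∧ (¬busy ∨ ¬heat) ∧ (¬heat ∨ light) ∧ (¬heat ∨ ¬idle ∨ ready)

Unit clause (fog) forces fog = True.
Unit clause (¬light) forces light = False.
In (¬heat ∨ light) only ¬heat is left, so heat = False.
In (door ∨ ¬fog) only door is left, so door = True.
In (¬door ∨ idle) only idle is left, so idle = True.
In (heat ∨ ¬key) only ¬key is left, so key = False.
In (¬busy ∨ heat) only ¬busy is left, so busy = False.
In (¬idle ∨ key ∨ ¬ready) only ¬ready is left, so ready = False.
Set power = True.
All clauses satisfied.

light = False, ready = False, idle = True, key = False, fog = True, door = True, power = True, heat = False, busy = False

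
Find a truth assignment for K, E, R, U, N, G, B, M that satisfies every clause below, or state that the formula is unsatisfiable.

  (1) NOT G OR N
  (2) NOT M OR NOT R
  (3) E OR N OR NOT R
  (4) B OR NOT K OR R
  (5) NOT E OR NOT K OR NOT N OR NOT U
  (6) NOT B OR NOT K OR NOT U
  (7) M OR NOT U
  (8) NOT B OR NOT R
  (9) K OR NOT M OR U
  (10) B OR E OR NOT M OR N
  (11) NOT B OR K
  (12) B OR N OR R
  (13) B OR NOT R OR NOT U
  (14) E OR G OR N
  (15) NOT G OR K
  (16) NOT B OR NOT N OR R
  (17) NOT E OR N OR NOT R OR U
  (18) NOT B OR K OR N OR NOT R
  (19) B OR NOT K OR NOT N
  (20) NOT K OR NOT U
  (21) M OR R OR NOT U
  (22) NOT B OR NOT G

K = False, E = False, R = False, U = True, N = True, G = False, B = False, M = True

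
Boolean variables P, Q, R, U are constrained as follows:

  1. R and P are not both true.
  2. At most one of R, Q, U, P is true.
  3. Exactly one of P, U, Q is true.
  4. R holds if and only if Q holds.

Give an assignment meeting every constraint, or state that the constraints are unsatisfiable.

P = True; Q = False; R = False; U = False

  (1) R=F, P=T — not both ✓
  (2) {R, Q, U, P}: 1 true — at most one ✓
  (3) {P, U, Q}: 1 true — exactly one ✓
  (4) R=F, Q=F — same ✓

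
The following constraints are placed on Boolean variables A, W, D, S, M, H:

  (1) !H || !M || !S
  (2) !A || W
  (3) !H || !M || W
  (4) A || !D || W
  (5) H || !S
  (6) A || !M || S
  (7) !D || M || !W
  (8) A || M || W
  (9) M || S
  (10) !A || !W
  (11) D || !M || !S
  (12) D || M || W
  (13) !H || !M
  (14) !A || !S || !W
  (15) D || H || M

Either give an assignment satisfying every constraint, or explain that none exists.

A: False, W: True, D: False, S: True, M: False, H: True

Try A = True:
  (!A || W) forces W = True.
  clause (!A || !W) is falsified — backtrack.
So A = False.
Set W = True.
Try D = True:
  (!D || M || !W) forces M = True.
  (A || !M || S) forces S = True.
  (!H || !M || !S) forces H = False.
  clause (H || !S) is falsified — backtrack.
So D = False.
Try S = False:
  (A || !M || S) forces M = False.
  clause (M || S) is falsified — backtrack.
So S = True.
  then (H || !S) forces H = True.
  then (D || !M || !S) forces M = False.
All clauses satisfied.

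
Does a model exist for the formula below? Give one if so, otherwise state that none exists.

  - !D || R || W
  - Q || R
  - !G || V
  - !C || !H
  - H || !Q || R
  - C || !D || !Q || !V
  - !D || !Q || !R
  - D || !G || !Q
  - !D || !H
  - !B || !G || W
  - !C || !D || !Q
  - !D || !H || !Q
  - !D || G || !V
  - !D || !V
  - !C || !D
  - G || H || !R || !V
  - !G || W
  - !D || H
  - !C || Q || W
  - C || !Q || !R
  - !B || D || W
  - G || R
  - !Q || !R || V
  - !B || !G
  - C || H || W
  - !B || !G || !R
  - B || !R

Set B = True.
  then (!B || !G) forces G = False.
  then (G || R) forces R = True.
Try Q = True:
  (!D || !Q || !R) forces D = False.
  (C || !Q || !R) forces C = True.
  (!C || !H) forces H = False.
  (G || H || !R || !V) forces V = False.
  clause (!Q || !R || V) is falsified — backtrack.
So Q = False.
Set H = False.
  then (G || H || !R || !V) forces V = False.
  then (!D || H) forces D = False.
  then (!B || D || W) forces W = True.
Set C = False.
All clauses satisfied.

B = True, R = True, Q = False, H = False, W = True, G = False, C = False, D = False, V = False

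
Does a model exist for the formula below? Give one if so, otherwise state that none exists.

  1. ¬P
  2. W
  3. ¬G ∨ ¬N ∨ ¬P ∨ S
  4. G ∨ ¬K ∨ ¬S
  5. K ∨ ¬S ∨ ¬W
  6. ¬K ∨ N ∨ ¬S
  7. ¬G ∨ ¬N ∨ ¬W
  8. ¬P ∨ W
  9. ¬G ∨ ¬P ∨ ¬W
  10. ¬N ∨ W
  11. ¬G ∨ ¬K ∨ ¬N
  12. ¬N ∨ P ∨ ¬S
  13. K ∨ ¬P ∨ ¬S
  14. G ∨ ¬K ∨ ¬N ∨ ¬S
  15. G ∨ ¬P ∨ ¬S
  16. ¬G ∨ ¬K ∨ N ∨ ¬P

Unit clause (¬P) forces P = False.
Unit clause (W) forces W = True.
Set K = True.
Try S = True:
  (G ∨ ¬K ∨ ¬S) forces G = True.
  (¬K ∨ N ∨ ¬S) forces N = True.
  clause (¬G ∨ ¬N ∨ ¬W) is falsified — backtrack.
So S = False.
Set G = False.
Set N = False.
All clauses satisfied.

K = True, P = False, S = False, G = False, N = False, W = True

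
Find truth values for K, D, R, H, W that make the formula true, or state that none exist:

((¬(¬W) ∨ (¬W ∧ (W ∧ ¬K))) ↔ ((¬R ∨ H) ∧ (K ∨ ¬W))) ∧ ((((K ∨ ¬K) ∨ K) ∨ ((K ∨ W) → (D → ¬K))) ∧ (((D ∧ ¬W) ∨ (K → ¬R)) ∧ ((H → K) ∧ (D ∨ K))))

K=T, D=T, R=T, H=F, W=F

  (¬(¬W) ∨ (¬W ∧ (W ∧ ¬K))) ↔ ((¬R ∨ H) ∧ (K ∨ ¬W)) = True
    ¬(¬W) ∨ (¬W ∧ (W ∧ ¬K)) = False
      ¬(¬W) = False
        ¬W = True
      ¬W ∧ (W ∧ ¬K) = False
        ¬W = True
        W ∧ ¬K = False
          ¬K = False
    (¬R ∨ H) ∧ (K ∨ ¬W) = False
      ¬R ∨ H = False
        ¬R = False
      K ∨ ¬W = True
        ¬W = True
  (((K ∨ ¬K) ∨ K) ∨ ((K ∨ W) → (D → ¬K))) ∧ (((D ∧ ¬W) ∨ (K → ¬R)) ∧ ((H → K) ∧ (D ∨ K))) = True
    ((K ∨ ¬K) ∨ K) ∨ ((K ∨ W) → (D → ¬K)) = True
      (K ∨ ¬K) ∨ K = True
        K ∨ ¬K = True
          ¬K = False
      (K ∨ W) → (D → ¬K) = False
        K ∨ W = True
        D → ¬K = False
          ¬K = False
    ((D ∧ ¬W) ∨ (K → ¬R)) ∧ ((H → K) ∧ (D ∨ K)) = True
      (D ∧ ¬W) ∨ (K → ¬R) = True
        D ∧ ¬W = True
          ¬W = True
        K → ¬R = False
          ¬R = False
      (H → K) ∧ (D ∨ K) = True
        H → K = True
        D ∨ K = True
Both conjuncts True, so the formula holds.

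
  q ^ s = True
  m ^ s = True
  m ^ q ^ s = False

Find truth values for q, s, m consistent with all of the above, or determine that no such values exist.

q=T, s=F, m=T

q ^ s = T ^ F = True ✓
m ^ s = T ^ F = True ✓
m ^ q ^ s = T ^ T ^ F = False ✓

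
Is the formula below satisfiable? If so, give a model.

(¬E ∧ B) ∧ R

E: False, B: True, R: True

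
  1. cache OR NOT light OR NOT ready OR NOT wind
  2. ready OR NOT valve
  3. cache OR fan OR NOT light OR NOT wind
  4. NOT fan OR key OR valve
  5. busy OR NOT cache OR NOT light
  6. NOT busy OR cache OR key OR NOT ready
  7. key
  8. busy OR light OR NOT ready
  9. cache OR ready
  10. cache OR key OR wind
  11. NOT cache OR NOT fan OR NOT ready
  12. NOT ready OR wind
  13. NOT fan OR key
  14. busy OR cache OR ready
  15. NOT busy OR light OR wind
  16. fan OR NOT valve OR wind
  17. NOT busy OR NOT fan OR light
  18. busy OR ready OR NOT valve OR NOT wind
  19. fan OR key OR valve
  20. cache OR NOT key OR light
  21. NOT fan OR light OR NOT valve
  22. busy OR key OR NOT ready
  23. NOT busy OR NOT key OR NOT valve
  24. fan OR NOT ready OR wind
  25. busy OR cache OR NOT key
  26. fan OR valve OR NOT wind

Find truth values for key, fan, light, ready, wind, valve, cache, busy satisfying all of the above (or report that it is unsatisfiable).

Unit clause (key) forces key = True.
Set fan = True.
Set light = False.
  then (NOT busy OR NOT fan OR light) forces busy = False.
  then (cache OR NOT key OR light) forces cache = True.
  then (NOT fan OR light OR NOT valve) forces valve = False.
  then (busy OR light OR NOT ready) forces ready = False.
Set wind = True.
All clauses satisfied.

key: True; fan: True; light: False; ready: False; wind: True; valve: False; cache: True; busy: False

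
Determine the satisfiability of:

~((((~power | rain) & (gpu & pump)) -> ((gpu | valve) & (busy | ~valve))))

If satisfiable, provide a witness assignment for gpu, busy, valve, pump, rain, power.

gpu=T; busy=F; valve=T; pump=T; rain=T; power=F

  ~((((~power | rain) & (gpu & pump)) -> ((gpu | valve) & (busy | ~valve)))) = True
    ((~power | rain) & (gpu & pump)) -> ((gpu | valve) & (busy | ~valve)) = False
      (~power | rain) & (gpu & pump) = True
        ~power | rain = True
          ~power = True
        gpu & pump = True
      (gpu | valve) & (busy | ~valve) = False
        gpu | valve = True
        busy | ~valve = False
          ~valve = False
The formula evaluates to True.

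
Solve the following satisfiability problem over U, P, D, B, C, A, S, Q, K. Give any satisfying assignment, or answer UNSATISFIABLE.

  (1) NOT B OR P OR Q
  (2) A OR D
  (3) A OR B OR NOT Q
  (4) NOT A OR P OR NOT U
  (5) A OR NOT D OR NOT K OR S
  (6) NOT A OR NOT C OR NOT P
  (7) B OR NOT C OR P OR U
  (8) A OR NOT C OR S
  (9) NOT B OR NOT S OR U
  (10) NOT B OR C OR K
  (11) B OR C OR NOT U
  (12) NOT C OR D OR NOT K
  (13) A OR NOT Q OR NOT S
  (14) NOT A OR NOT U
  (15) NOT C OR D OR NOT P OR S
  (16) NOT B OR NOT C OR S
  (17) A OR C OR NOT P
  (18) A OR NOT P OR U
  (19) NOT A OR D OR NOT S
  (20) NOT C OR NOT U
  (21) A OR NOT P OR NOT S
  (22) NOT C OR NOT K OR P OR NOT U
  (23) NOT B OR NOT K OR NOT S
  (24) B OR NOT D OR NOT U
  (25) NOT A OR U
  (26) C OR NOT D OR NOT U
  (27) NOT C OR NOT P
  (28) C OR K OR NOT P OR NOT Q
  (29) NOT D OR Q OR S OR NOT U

U=F, P=F, D=T, B=F, C=F, A=F, S=F, Q=F, K=F

Try U = True:
  (NOT A OR NOT U) forces A = False.
  (A OR D) forces D = True.
  (NOT C OR NOT U) forces C = False.
  clause (C OR NOT D OR NOT U) is falsified — backtrack.
So U = False.
  then (NOT A OR U) forces A = False.
  then (A OR D) forces D = True.
  then (A OR NOT P OR U) forces P = False.
Set B = False.
  then (A OR B OR NOT Q) forces Q = False.
  then (B OR NOT C OR P OR U) forces C = False.
Set S = False.
  then (A OR NOT D OR NOT K OR S) forces K = False.
All clauses satisfied.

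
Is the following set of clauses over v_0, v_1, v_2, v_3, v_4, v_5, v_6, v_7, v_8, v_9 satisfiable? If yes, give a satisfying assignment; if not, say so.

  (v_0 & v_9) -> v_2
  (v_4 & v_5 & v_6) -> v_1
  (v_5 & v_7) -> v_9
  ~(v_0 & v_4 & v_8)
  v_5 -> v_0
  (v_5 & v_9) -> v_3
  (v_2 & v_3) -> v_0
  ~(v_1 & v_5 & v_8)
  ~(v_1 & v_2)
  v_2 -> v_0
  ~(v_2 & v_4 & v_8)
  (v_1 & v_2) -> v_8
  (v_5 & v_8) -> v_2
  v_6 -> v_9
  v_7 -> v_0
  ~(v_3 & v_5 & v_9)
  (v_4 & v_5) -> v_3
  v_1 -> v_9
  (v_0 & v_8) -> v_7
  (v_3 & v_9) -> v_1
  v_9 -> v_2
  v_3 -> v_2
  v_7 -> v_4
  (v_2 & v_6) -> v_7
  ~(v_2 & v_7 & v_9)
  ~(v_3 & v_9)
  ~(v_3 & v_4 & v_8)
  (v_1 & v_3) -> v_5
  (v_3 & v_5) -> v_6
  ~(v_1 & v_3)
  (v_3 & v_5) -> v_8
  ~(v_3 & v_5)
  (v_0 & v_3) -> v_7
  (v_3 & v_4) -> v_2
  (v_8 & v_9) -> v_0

Set v_0 = True.
Try v_1 = True:
  (~v_1 | ~v_2) forces v_2 = False.
  (v_2 | ~v_9) forces v_9 = False.
  clause (~v_1 | v_9) is falsified — backtrack.
So v_1 = False.
Set v_2 = False.
  then (v_2 | ~v_9) forces v_9 = False.
  then (~v_6 | v_9) forces v_6 = False.
  then (v_2 | ~v_3) forces v_3 = False.
Set v_4 = True.
  then (v_3 | ~v_4 | ~v_5) forces v_5 = False.
  then (~v_0 | ~v_4 | ~v_8) forces v_8 = False.
Set v_7 = True.
All clauses satisfied.

v_0 = True; v_1 = False; v_2 = False; v_3 = False; v_4 = True; v_5 = False; v_6 = False; v_7 = True; v_8 = False; v_9 = False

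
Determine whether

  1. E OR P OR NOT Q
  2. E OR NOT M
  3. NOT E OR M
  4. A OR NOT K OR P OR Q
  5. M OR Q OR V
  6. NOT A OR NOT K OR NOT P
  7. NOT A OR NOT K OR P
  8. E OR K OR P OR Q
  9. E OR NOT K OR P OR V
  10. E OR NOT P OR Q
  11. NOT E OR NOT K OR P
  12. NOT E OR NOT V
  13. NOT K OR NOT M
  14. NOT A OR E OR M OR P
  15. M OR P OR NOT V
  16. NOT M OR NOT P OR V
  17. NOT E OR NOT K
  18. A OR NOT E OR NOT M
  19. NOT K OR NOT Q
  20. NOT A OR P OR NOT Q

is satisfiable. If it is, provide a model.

Set P = True.
Try M = True:
  (E OR NOT M) forces E = True.
  (NOT E OR NOT V) forces V = False.
  clause (NOT M OR NOT P OR V) is falsified — backtrack.
So M = False.
  then (NOT E OR M) forces E = False.
  then (E OR NOT P OR Q) forces Q = True.
  then (NOT K OR NOT Q) forces K = False.
Set A = True.
Set V = True.
All clauses satisfied.

P=T, M=F, K=F, A=T, V=T, E=F, Q=T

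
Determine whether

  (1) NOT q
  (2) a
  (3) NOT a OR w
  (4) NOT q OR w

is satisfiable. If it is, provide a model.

w = True, a = True, q = False

Unit clause (NOT q) forces q = False.
Unit clause (a) forces a = True.
In (NOT a OR w) only w is left, so w = True.
Check each clause:
  (NOT q): NOT q holds.
  (a): a holds.
  (NOT a OR w): w holds.
  (NOT q OR w): NOT q holds.
All clauses satisfied.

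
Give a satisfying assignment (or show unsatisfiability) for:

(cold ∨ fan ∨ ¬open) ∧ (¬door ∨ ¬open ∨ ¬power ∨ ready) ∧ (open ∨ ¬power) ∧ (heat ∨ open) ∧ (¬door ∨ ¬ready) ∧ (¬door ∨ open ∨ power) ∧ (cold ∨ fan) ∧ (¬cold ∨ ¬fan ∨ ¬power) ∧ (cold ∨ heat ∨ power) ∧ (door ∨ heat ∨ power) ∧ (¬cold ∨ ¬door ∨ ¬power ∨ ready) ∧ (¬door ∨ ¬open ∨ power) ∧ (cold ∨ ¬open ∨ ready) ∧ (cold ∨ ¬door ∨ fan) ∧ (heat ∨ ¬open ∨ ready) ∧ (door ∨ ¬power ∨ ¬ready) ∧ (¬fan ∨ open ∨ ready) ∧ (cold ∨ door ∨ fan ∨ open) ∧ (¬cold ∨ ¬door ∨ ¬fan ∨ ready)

cold: True; ready: False; open: True; power: False; fan: False; door: False; heat: True

Set cold = True.
Set ready = False.
Set open = True.
  then (heat ∨ ¬open ∨ ready) forces heat = True.
Set power = False.
  then (¬door ∨ ¬open ∨ power) forces door = False.
Set fan = False.
All clauses satisfied.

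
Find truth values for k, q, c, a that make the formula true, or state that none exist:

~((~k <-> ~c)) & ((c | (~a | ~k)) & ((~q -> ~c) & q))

k=F, q=T, c=T, a=F

  ~((~k <-> ~c)) = True
    ~k <-> ~c = False
      ~k = True
      ~c = False
  (c | (~a | ~k)) & ((~q -> ~c) & q) = True
    c | (~a | ~k) = True
      ~a | ~k = True
        ~a = True
        ~k = True
    (~q -> ~c) & q = True
      ~q -> ~c = True
        ~q = False
        ~c = False
Both conjuncts True, so the formula holds.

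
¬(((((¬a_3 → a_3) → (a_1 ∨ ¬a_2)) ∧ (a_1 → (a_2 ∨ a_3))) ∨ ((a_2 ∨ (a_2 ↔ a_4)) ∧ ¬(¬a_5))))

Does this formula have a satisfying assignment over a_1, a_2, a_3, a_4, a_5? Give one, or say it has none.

a_1: True, a_2: False, a_3: False, a_4: True, a_5: True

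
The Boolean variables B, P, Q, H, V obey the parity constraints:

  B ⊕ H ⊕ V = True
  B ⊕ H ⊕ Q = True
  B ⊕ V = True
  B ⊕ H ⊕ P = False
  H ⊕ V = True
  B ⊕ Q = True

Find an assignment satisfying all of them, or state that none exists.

B = False, P = False, Q = True, H = False, V = True

B ⊕ H ⊕ V = F ⊕ F ⊕ T = True ✓
B ⊕ H ⊕ Q = F ⊕ F ⊕ T = True ✓
B ⊕ V = F ⊕ T = True ✓
B ⊕ H ⊕ P = F ⊕ F ⊕ F = False ✓
H ⊕ V = F ⊕ T = True ✓
B ⊕ Q = F ⊕ T = True ✓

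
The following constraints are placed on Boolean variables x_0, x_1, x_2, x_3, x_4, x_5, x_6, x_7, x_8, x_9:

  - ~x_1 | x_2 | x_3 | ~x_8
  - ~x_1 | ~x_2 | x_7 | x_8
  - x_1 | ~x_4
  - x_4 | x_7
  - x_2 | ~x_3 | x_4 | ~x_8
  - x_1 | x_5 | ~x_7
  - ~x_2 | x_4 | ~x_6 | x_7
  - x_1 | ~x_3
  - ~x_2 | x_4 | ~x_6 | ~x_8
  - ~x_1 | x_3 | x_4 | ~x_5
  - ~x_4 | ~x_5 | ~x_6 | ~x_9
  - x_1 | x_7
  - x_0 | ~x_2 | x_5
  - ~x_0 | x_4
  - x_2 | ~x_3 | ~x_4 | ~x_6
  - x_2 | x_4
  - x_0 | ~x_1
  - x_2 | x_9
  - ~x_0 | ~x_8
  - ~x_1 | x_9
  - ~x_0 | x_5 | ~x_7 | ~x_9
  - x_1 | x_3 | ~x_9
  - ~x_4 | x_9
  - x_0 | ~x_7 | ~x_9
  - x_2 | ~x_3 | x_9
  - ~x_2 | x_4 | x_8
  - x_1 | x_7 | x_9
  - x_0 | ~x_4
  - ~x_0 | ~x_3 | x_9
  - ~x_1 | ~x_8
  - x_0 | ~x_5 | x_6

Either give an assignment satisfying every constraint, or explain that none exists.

x_0=T, x_1=T, x_2=F, x_3=F, x_4=T, x_5=F, x_6=T, x_7=F, x_8=F, x_9=T

Set x_0 = True.
  then (~x_0 | x_4) forces x_4 = True.
  then (~x_0 | ~x_8) forces x_8 = False.
  then (~x_4 | x_9) forces x_9 = True.
  then (x_1 | ~x_4) forces x_1 = True.
Set x_2 = False.
Set x_3 = False.
Set x_5 = False.
  then (~x_0 | x_5 | ~x_7 | ~x_9) forces x_7 = False.
Set x_6 = True.
All clauses satisfied.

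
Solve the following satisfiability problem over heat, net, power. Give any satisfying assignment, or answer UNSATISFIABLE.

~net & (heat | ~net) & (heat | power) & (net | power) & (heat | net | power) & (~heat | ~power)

heat=F; net=F; power=T

Unit clause (~net) forces net = False.
In (net | power) only power is left, so power = True.
In (~heat | ~power) only ~heat is left, so heat = False.
Check each clause:
  (~net): ~net holds.
  (heat | ~net): ~net holds.
  (heat | power): power holds.
  (net | power): power holds.
  (heat | net | power): power holds.
  (~heat | ~power): ~heat holds.
All clauses satisfied.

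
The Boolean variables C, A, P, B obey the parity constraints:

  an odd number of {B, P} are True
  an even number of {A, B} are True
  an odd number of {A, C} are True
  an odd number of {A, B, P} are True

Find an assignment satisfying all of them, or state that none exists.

C: True; A: False; P: True; B: False

{B, P}: 1 true → odd ✓
{A, B}: 0 true → even ✓
{A, C}: 1 true → odd ✓
{A, B, P}: 1 true → odd ✓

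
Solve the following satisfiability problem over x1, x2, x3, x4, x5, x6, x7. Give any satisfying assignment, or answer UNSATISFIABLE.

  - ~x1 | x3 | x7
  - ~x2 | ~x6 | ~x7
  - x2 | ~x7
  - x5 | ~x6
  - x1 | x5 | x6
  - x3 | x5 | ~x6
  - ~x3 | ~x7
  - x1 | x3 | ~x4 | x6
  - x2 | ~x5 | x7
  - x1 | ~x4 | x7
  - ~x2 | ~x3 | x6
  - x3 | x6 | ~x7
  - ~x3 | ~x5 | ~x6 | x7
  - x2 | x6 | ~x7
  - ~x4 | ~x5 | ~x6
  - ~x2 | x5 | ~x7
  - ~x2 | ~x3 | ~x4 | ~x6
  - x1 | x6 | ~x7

Set x1 = False.
Set x2 = True.
Set x3 = False.
Try x4 = True:
  (x1 | x3 | ~x4 | x6) forces x6 = True.
  (~x2 | ~x6 | ~x7) forces x7 = False.
  clause (x1 | ~x4 | x7) is falsified — backtrack.
So x4 = False.
Try x5 = False:
  (x5 | ~x6) forces x6 = False.
  clause (x1 | x5 | x6) is falsified — backtrack.
So x5 = True.
Set x6 = True.
  then (~x2 | ~x6 | ~x7) forces x7 = False.
All clauses satisfied.

x1: False, x2: True, x3: False, x4: False, x5: True, x6: True, x7: False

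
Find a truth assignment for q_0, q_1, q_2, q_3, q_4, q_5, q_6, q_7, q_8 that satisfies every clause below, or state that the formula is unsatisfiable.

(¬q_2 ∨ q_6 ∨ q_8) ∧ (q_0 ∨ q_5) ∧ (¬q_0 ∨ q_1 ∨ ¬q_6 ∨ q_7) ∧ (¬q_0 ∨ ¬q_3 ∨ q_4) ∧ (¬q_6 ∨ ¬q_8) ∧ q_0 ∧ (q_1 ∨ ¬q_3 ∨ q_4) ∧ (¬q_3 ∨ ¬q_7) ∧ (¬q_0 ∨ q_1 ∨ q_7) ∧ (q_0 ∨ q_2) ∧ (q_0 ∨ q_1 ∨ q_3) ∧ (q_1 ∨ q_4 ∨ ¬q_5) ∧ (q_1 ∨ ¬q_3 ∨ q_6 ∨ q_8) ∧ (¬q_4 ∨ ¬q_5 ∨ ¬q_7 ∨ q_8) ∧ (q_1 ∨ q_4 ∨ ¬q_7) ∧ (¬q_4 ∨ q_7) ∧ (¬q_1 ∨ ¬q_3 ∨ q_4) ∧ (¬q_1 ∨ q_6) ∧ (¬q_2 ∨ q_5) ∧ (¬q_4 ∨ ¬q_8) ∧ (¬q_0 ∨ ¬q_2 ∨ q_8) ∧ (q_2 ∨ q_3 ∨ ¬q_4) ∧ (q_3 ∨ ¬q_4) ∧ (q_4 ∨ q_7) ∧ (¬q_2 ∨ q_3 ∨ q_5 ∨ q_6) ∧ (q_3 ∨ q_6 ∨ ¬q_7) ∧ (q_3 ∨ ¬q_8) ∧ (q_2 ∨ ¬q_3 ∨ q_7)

q_0: True, q_1: True, q_2: False, q_3: False, q_4: False, q_5: True, q_6: True, q_7: True, q_8: False

Unit clause (q_0) forces q_0 = True.
Try q_1 = False:
  (¬q_0 ∨ q_1 ∨ q_7) forces q_7 = True.
  (¬q_3 ∨ ¬q_7) forces q_3 = False.
  (q_1 ∨ q_4 ∨ ¬q_7) forces q_4 = True.
  clause (q_3 ∨ ¬q_4) is falsified — backtrack.
So q_1 = True.
  then (¬q_1 ∨ q_6) forces q_6 = True.
  then (¬q_6 ∨ ¬q_8) forces q_8 = False.
  then (¬q_0 ∨ ¬q_2 ∨ q_8) forces q_2 = False.
Set q_3 = False.
  then (q_2 ∨ q_3 ∨ ¬q_4) forces q_4 = False.
  then (q_4 ∨ q_7) forces q_7 = True.
Set q_5 = True.
All clauses satisfied.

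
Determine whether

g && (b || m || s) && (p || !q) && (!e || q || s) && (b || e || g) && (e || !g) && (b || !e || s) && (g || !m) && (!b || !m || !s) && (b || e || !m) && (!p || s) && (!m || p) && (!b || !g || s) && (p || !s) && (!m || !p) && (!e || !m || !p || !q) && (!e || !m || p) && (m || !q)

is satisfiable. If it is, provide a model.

Unit clause (g) forces g = True.
In (e || !g) only e is left, so e = True.
Set b = False.
  then (b || !e || s) forces s = True.
  then (p || !s) forces p = True.
  then (!m || !p) forces m = False.
  then (m || !q) forces q = False.
All clauses satisfied.

b = False, q = False, s = True, m = False, g = True, p = True, e = True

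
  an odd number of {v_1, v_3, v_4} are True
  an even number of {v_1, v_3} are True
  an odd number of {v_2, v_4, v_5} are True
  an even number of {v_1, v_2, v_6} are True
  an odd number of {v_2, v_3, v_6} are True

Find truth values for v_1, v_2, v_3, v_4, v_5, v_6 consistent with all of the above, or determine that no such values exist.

Unsatisfiable

Adding constraints 2, 4, 5 mod 2: every variable appears an even number of times on the left, so the left side is 0.
But the right sides sum to 1 (mod 2). 0 ≠ 1 — the system is inconsistent.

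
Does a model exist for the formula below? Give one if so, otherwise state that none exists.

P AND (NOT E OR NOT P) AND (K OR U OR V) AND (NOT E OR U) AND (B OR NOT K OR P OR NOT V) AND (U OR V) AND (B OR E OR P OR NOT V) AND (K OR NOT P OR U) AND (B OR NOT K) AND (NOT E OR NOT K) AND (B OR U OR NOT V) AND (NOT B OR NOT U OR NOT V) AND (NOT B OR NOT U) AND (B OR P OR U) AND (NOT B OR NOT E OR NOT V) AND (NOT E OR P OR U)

Unit clause (P) forces P = True.
In (NOT E OR NOT P) only NOT E is left, so E = False.
Set V = True.
Set B = True.
  then (NOT B OR NOT U OR NOT V) forces U = False.
  then (K OR NOT P OR U) forces K = True.
All clauses satisfied.

P = True, E = False, V = True, B = True, U = False, K = True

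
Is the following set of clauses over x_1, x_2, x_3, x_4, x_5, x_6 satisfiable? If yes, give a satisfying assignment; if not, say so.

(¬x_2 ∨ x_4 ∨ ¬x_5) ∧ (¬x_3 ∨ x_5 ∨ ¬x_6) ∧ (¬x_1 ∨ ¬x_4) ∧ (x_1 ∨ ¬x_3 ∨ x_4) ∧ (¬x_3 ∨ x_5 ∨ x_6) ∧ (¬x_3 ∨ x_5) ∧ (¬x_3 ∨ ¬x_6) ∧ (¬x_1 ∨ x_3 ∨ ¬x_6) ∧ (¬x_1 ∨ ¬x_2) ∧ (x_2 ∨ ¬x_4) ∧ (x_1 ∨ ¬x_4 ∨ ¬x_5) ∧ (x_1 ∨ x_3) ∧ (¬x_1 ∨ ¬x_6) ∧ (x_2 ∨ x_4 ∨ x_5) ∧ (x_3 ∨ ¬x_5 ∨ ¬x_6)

Try x_1 = False:
  (x_1 ∨ x_3) forces x_3 = True.
  (x_1 ∨ ¬x_3 ∨ x_4) forces x_4 = True.
  (¬x_3 ∨ x_5) forces x_5 = True.
  clause (x_1 ∨ ¬x_4 ∨ ¬x_5) is falsified — backtrack.
So x_1 = True.
  then (¬x_1 ∨ ¬x_4) forces x_4 = False.
  then (¬x_1 ∨ ¬x_2) forces x_2 = False.
  then (¬x_1 ∨ ¬x_6) forces x_6 = False.
  then (x_2 ∨ x_4 ∨ x_5) forces x_5 = True.
Set x_3 = False.
All clauses satisfied.

x_1 = True; x_2 = False; x_3 = False; x_4 = False; x_5 = True; x_6 = False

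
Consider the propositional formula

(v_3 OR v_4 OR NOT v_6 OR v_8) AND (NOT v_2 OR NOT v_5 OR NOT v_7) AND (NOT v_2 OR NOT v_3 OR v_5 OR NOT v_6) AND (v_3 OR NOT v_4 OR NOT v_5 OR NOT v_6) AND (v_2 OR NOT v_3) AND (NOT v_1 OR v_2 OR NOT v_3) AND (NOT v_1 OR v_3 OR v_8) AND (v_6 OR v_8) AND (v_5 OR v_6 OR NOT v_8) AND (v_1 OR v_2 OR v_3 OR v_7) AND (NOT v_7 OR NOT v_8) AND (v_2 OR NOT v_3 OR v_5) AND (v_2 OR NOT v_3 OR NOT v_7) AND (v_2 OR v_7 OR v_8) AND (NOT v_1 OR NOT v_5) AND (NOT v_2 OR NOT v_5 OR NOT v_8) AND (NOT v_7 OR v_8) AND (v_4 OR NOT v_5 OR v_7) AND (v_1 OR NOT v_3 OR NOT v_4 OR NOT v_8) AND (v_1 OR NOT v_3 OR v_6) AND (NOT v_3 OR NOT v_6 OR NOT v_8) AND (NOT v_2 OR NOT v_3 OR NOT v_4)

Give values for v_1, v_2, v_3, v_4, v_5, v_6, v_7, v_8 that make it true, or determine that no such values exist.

Set v_1 = True.
  then (NOT v_1 OR NOT v_5) forces v_5 = False.
Set v_2 = False.
  then (v_2 OR NOT v_3) forces v_3 = False.
  then (NOT v_1 OR v_3 OR v_8) forces v_8 = True.
  then (v_5 OR v_6 OR NOT v_8) forces v_6 = True.
  then (NOT v_7 OR NOT v_8) forces v_7 = False.
Set v_4 = True.
All clauses satisfied.

v_1: True, v_2: False, v_3: False, v_4: True, v_5: False, v_6: True, v_7: False, v_8: True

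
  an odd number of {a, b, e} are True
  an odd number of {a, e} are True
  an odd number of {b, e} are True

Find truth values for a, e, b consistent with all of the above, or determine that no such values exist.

a: False; e: True; b: False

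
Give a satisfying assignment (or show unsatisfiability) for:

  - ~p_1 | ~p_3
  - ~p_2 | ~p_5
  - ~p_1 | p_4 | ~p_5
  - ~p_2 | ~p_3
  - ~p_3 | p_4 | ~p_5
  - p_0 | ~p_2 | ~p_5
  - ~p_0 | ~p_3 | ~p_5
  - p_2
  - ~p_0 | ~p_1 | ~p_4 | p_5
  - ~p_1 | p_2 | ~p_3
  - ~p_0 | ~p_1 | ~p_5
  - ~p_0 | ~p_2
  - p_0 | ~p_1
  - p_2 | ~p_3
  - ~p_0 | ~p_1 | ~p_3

p_0 = False; p_1 = False; p_2 = True; p_3 = False; p_4 = True; p_5 = False

Unit clause (p_2) forces p_2 = True.
In (~p_0 | ~p_2) only ~p_0 is left, so p_0 = False.
In (p_0 | ~p_1) only ~p_1 is left, so p_1 = False.
In (~p_2 | ~p_5) only ~p_5 is left, so p_5 = False.
In (~p_2 | ~p_3) only ~p_3 is left, so p_3 = False.
Set p_4 = True.
All clauses satisfied.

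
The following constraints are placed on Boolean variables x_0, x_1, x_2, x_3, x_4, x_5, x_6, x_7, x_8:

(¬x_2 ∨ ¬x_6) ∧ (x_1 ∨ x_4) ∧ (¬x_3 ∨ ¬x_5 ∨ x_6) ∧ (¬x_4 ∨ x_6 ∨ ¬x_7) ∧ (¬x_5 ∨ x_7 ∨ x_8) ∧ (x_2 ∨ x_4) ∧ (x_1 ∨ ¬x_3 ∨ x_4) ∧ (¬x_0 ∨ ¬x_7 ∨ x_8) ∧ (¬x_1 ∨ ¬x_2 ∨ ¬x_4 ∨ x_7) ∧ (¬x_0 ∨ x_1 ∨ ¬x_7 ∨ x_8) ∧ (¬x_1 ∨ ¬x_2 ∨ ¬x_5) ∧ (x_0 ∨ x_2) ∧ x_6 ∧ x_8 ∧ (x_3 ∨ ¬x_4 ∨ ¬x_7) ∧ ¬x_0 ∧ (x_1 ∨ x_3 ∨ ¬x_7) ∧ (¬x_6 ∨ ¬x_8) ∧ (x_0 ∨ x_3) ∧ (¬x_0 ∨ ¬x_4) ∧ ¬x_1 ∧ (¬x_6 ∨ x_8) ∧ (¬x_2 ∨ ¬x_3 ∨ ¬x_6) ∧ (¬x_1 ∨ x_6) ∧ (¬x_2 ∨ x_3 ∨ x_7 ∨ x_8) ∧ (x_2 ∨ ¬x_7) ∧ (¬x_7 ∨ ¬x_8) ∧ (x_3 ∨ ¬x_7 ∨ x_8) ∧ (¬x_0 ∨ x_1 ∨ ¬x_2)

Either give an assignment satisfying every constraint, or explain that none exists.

Unsatisfiable

Case x_8 = True:
  (x_6) forces x_6 = True.
  Clause (¬x_6 ∨ ¬x_8) is falsified — contradiction.
Case x_8 = False:
  Clause (x_8) is falsified — contradiction.
Both cases fail, so the formula is unsatisfiable.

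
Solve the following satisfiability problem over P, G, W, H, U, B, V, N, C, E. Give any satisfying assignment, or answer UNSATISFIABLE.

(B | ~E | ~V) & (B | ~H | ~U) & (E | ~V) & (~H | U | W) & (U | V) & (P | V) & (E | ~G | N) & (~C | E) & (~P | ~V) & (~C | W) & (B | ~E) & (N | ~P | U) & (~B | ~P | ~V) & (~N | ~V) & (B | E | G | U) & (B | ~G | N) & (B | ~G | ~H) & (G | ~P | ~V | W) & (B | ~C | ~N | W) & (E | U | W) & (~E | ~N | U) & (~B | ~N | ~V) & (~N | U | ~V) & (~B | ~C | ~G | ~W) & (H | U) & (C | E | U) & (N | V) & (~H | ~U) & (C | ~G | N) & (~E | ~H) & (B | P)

Set P = True.
  then (~P | ~V) forces V = False.
  then (N | V) forces N = True.
  then (U | V) forces U = True.
  then (~H | ~U) forces H = False.
Set G = False.
Set W = True.
Set B = True.
Set C = False.
Set E = False.
All clauses satisfied.

P=T; G=F; W=T; H=F; U=T; B=T; V=F; N=T; C=F; E=F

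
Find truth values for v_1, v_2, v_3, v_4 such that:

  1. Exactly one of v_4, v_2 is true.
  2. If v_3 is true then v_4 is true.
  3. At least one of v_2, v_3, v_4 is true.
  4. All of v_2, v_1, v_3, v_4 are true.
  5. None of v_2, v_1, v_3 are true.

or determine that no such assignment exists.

Case v_1 = True:
  Constraint (5) is violated (v_1=T) — contradiction.
Case v_1 = False:
  Constraint (4) is violated (v_1=F) — contradiction.
Both cases fail — unsatisfiable.

Unsatisfiable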